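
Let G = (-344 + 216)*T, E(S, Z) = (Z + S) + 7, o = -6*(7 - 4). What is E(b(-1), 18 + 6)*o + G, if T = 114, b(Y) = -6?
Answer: -15042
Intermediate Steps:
o = -18 (o = -6*3 = -18)
E(S, Z) = 7 + S + Z (E(S, Z) = (S + Z) + 7 = 7 + S + Z)
G = -14592 (G = (-344 + 216)*114 = -128*114 = -14592)
E(b(-1), 18 + 6)*o + G = (7 - 6 + (18 + 6))*(-18) - 14592 = (7 - 6 + 24)*(-18) - 14592 = 25*(-18) - 14592 = -450 - 14592 = -15042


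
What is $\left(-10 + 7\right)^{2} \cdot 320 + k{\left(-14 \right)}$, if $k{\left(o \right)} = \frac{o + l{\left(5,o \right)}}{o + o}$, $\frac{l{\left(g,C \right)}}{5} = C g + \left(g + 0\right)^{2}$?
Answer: $\frac{80879}{28} \approx 2888.5$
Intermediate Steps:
$l{\left(g,C \right)} = 5 g^{2} + 5 C g$ ($l{\left(g,C \right)} = 5 \left(C g + \left(g + 0\right)^{2}\right) = 5 \left(C g + g^{2}\right) = 5 \left(g^{2} + C g\right) = 5 g^{2} + 5 C g$)
$k{\left(o \right)} = \frac{125 + 26 o}{2 o}$ ($k{\left(o \right)} = \frac{o + 5 \cdot 5 \left(o + 5\right)}{o + o} = \frac{o + 5 \cdot 5 \left(5 + o\right)}{2 o} = \left(o + \left(125 + 25 o\right)\right) \frac{1}{2 o} = \left(125 + 26 o\right) \frac{1}{2 o} = \frac{125 + 26 o}{2 o}$)
$\left(-10 + 7\right)^{2} \cdot 320 + k{\left(-14 \right)} = \left(-10 + 7\right)^{2} \cdot 320 + \left(13 + \frac{125}{2 \left(-14\right)}\right) = \left(-3\right)^{2} \cdot 320 + \left(13 + \frac{125}{2} \left(- \frac{1}{14}\right)\right) = 9 \cdot 320 + \left(13 - \frac{125}{28}\right) = 2880 + \frac{239}{28} = \frac{80879}{28}$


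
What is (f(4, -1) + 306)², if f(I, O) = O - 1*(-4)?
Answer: 95481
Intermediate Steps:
f(I, O) = 4 + O (f(I, O) = O + 4 = 4 + O)
(f(4, -1) + 306)² = ((4 - 1) + 306)² = (3 + 306)² = 309² = 95481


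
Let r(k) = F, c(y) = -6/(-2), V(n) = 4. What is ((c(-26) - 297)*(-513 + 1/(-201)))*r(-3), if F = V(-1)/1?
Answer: 40420688/67 ≈ 6.0329e+5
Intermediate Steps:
c(y) = 3 (c(y) = -6*(-1/2) = 3)
F = 4 (F = 4/1 = 4*1 = 4)
r(k) = 4
((c(-26) - 297)*(-513 + 1/(-201)))*r(-3) = ((3 - 297)*(-513 + 1/(-201)))*4 = -294*(-513 - 1/201)*4 = -294*(-103114/201)*4 = (10105172/67)*4 = 40420688/67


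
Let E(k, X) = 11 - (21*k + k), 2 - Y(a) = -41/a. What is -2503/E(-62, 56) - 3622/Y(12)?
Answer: -11985139/17875 ≈ -670.50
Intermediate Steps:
Y(a) = 2 + 41/a (Y(a) = 2 - (-41)/a = 2 + 41/a)
E(k, X) = 11 - 22*k
-2503/E(-62, 56) - 3622/Y(12) = -2503/(11 - 22*(-62)) - 3622/(2 + 41/12) = -2503/(11 + 1364) - 3622/(2 + 41*(1/12)) = -2503/1375 - 3622/(2 + 41/12) = -2503*1/1375 - 3622/65/12 = -2503/1375 - 3622*12/65 = -2503/1375 - 43464/65 = -11985139/17875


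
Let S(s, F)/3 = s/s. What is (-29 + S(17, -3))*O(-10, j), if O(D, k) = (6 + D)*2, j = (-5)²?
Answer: 208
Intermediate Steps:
j = 25
S(s, F) = 3 (S(s, F) = 3*(s/s) = 3*1 = 3)
O(D, k) = 12 + 2*D
(-29 + S(17, -3))*O(-10, j) = (-29 + 3)*(12 + 2*(-10)) = -26*(12 - 20) = -26*(-8) = 208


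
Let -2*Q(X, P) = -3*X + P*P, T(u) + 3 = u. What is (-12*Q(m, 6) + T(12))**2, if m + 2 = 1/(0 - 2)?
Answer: 72900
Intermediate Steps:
m = -5/2 (m = -2 + 1/(0 - 2) = -2 + 1/(-2) = -2 - 1/2 = -5/2 ≈ -2.5000)
T(u) = -3 + u
Q(X, P) = -P**2/2 + 3*X/2 (Q(X, P) = -(-3*X + P*P)/2 = -(-3*X + P**2)/2 = -(P**2 - 3*X)/2 = -P**2/2 + 3*X/2)
(-12*Q(m, 6) + T(12))**2 = (-12*(-1/2*6**2 + (3/2)*(-5/2)) + (-3 + 12))**2 = (-12*(-1/2*36 - 15/4) + 9)**2 = (-12*(-18 - 15/4) + 9)**2 = (-12*(-87/4) + 9)**2 = (261 + 9)**2 = 270**2 = 72900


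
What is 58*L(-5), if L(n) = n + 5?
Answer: 0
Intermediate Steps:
L(n) = 5 + n
58*L(-5) = 58*(5 - 5) = 58*0 = 0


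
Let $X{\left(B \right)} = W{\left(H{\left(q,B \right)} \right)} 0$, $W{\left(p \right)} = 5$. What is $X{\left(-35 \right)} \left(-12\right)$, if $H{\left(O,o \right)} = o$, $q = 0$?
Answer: $0$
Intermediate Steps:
$X{\left(B \right)} = 0$ ($X{\left(B \right)} = 5 \cdot 0 = 0$)
$X{\left(-35 \right)} \left(-12\right) = 0 \left(-12\right) = 0$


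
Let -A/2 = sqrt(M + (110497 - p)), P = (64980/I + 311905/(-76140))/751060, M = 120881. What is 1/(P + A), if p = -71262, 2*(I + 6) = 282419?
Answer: 50508982293909372897243120/12629095181360734544399397986579821031 - 83459524063975249728655780300800*sqrt(18915)/12629095181360734544399397986579821031 ≈ -0.00090888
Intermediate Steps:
I = 282407/2 (I = -6 + (1/2)*282419 = -6 + 282419/2 = 282407/2 ≈ 1.4120e+5)
P = -15637800187/3229928870423760 (P = (64980/(282407/2) + 311905/(-76140))/751060 = (64980*(2/282407) + 311905*(-1/76140))*(1/751060) = (129960/282407 - 62381/15228)*(1/751060) = -15637800187/4300493796*1/751060 = -15637800187/3229928870423760 ≈ -4.8415e-6)
A = -8*sqrt(18915) (A = -2*sqrt(120881 + (110497 - 1*(-71262))) = -2*sqrt(120881 + (110497 + 71262)) = -2*sqrt(120881 + 181759) = -8*sqrt(18915) ≈ -1100.3)
1/(P + A) = 1/(-15637800187/3229928870423760 - 8*sqrt(18915))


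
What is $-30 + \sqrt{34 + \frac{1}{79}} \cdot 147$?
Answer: $-30 + \frac{147 \sqrt{212273}}{79} \approx 827.31$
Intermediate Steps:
$-30 + \sqrt{34 + \frac{1}{79}} \cdot 147 = -30 + \sqrt{\frac{2687}{79}} \cdot 147 = -30 + \frac{\sqrt{212273}}{79} \cdot 147 = -30 + \frac{147 \sqrt{212273}}{79}$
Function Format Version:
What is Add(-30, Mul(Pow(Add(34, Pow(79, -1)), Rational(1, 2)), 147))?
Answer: Add(-30, Mul(Rational(147, 79), Pow(212273, Rational(1, 2)))) ≈ 827.31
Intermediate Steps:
Add(-30, Mul(Pow(Add(34, Pow(79, -1)), Rational(1, 2)), 147)) = Add(-30, Mul(Pow(Add(34, Rational(1, 79)), Rational(1, 2)), 147)) = Add(-30, Mul(Pow(Rational(2687, 79), Rational(1, 2)), 147)) = Add(-30, Mul(Mul(Rational(1, 79), Pow(212273, Rational(1, 2))), 147)) = Add(-30, Mul(Rational(147, 79), Pow(212273, Rational(1, 2))))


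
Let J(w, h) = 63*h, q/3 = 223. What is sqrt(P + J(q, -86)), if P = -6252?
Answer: I*sqrt(11670) ≈ 108.03*I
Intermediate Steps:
q = 669 (q = 3*223 = 669)
sqrt(P + J(q, -86)) = sqrt(-6252 + 63*(-86)) = sqrt(-6252 - 5418) = sqrt(-11670) = I*sqrt(11670)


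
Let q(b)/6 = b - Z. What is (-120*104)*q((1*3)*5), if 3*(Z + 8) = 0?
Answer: -1722240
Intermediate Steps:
Z = -8 (Z = -8 + (1/3)*0 = -8 + 0 = -8)
q(b) = 48 + 6*b (q(b) = 6*(b - 1*(-8)) = 6*(b + 8) = 6*(8 + b) = 48 + 6*b)
(-120*104)*q((1*3)*5) = (-120*104)*(48 + 6*((1*3)*5)) = -12480*(48 + 6*(3*5)) = -12480*(48 + 6*15) = -12480*(48 + 90) = -12480*138 = -1722240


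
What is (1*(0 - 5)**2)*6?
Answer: 150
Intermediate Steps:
(1*(0 - 5)**2)*6 = (1*(-5)**2)*6 = (1*25)*6 = 25*6 = 150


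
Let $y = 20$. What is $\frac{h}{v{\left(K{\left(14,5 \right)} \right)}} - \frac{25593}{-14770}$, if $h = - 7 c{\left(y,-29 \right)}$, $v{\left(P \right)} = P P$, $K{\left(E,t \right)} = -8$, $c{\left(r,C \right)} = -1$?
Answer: $\frac{870671}{472640} \approx 1.8421$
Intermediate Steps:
$v{\left(P \right)} = P^{2}$
$h = 7$ ($h = \left(-7\right) \left(-1\right) = 7$)
$\frac{h}{v{\left(K{\left(14,5 \right)} \right)}} - \frac{25593}{-14770} = \frac{7}{\left(-8\right)^{2}} - \frac{25593}{-14770} = \frac{7}{64} - - \frac{25593}{14770} = 7 \cdot \frac{1}{64} + \frac{25593}{14770} = \frac{7}{64} + \frac{25593}{14770} = \frac{870671}{472640}$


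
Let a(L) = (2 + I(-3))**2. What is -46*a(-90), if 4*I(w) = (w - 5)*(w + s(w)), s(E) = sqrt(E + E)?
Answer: -1840 + 1472*I*sqrt(6) ≈ -1840.0 + 3605.6*I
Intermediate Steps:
s(E) = sqrt(2)*sqrt(E) (s(E) = sqrt(2*E) = sqrt(2)*sqrt(E))
I(w) = (-5 + w)*(w + sqrt(2)*sqrt(w))/4 (I(w) = ((w - 5)*(w + sqrt(2)*sqrt(w)))/4 = ((-5 + w)*(w + sqrt(2)*sqrt(w)))/4 = (-5 + w)*(w + sqrt(2)*sqrt(w))/4)
a(L) = (8 - 2*I*sqrt(6))**2 (a(L) = (2 + (-5/4*(-3) + (1/4)*(-3)**2 - 5*sqrt(2)*sqrt(-3)/4 + sqrt(2)*(-3)**(3/2)/4))**2 = (2 + (15/4 + (1/4)*9 - 5*sqrt(2)*I*sqrt(3)/4 + sqrt(2)*(-3*I*sqrt(3))/4))**2 = (2 + (15/4 + 9/4 - 5*I*sqrt(6)/4 - 3*I*sqrt(6)/4))**2 = (2 + (6 - 2*I*sqrt(6)))**2 = (8 - 2*I*sqrt(6))**2)
-46*a(-90) = -46*(40 - 32*I*sqrt(6)) = -1840 + 1472*I*sqrt(6)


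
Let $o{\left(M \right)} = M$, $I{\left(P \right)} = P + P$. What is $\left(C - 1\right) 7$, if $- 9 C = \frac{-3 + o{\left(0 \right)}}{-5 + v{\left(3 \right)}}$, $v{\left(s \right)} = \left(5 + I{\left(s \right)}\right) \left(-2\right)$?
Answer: $- \frac{574}{81} \approx -7.0864$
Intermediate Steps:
$I{\left(P \right)} = 2 P$
$v{\left(s \right)} = -10 - 4 s$ ($v{\left(s \right)} = \left(5 + 2 s\right) \left(-2\right) = -10 - 4 s$)
$C = - \frac{1}{81}$ ($C = - \frac{\left(-3 + 0\right) \frac{1}{-5 - 22}}{9} = - \frac{\left(-3\right) \frac{1}{-5 - 22}}{9} = - \frac{\left(-3\right) \frac{1}{-27}}{9} = - \frac{\left(-3\right) \left(- \frac{1}{27}\right)}{9} = \left(- \frac{1}{9}\right) \frac{1}{9} = - \frac{1}{81} \approx -0.012346$)
$\left(C - 1\right) 7 = \left(- \frac{1}{81} - 1\right) 7 = \left(- \frac{82}{81}\right) 7 = - \frac{574}{81}$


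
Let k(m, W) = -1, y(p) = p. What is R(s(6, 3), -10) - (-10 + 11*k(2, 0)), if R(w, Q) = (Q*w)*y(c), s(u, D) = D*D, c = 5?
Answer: -429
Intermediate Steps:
s(u, D) = D**2
R(w, Q) = 5*Q*w (R(w, Q) = (Q*w)*5 = 5*Q*w)
R(s(6, 3), -10) - (-10 + 11*k(2, 0)) = 5*(-10)*3**2 - (-10 + 11*(-1)) = 5*(-10)*9 - (-10 - 11) = -450 - 1*(-21) = -450 + 21 = -429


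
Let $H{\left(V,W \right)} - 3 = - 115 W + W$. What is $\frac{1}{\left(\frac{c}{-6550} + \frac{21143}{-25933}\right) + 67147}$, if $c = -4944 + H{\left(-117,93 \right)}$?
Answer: $\frac{169861150}{11405931229019} \approx 1.4892 \cdot 10^{-5}$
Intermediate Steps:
$H{\left(V,W \right)} = 3 - 114 W$ ($H{\left(V,W \right)} = 3 + \left(- 115 W + W\right) = 3 - 114 W$)
$c = -15543$ ($c = -4944 + \left(3 - 10602\right) = -4944 - 10599 = -15543$)
$\frac{1}{\left(\frac{c}{-6550} + \frac{21143}{-25933}\right) + 67147} = \frac{1}{\left(- \frac{15543}{-6550} + \frac{21143}{-25933}\right) + 67147} = \frac{1}{\left(\left(-15543\right) \left(- \frac{1}{6550}\right) + 21143 \left(- \frac{1}{25933}\right)\right) + 67147} = \frac{1}{\left(\frac{15543}{6550} - \frac{21143}{25933}\right) + 67147} = \frac{1}{\frac{264589969}{169861150} + 67147} = \frac{1}{\frac{11405931229019}{169861150}} = \frac{169861150}{11405931229019}$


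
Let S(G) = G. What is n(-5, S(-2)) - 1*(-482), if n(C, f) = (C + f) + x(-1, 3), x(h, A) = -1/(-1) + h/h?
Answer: 477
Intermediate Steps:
x(h, A) = 2 (x(h, A) = -1*(-1) + 1 = 1 + 1 = 2)
n(C, f) = 2 + C + f (n(C, f) = (C + f) + 2 = 2 + C + f)
n(-5, S(-2)) - 1*(-482) = (2 - 5 - 2) - 1*(-482) = -5 + 482 = 477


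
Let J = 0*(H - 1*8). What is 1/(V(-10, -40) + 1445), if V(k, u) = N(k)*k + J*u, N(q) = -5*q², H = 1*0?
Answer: 1/6445 ≈ 0.00015516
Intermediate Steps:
H = 0
J = 0 (J = 0*(0 - 1*8) = 0*(0 - 8) = 0*(-8) = 0)
V(k, u) = -5*k³ (V(k, u) = (-5*k²)*k + 0*u = -5*k³ + 0 = -5*k³)
1/(V(-10, -40) + 1445) = 1/(-5*(-10)³ + 1445) = 1/(-5*(-1000) + 1445) = 1/(5000 + 1445) = 1/6445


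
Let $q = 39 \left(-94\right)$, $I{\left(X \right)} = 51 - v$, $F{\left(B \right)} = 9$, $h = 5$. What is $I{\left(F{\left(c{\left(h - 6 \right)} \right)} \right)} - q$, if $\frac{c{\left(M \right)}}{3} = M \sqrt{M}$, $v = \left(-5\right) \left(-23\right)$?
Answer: $3602$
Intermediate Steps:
$v = 115$
$c{\left(M \right)} = 3 M^{\frac{3}{2}}$ ($c{\left(M \right)} = 3 M \sqrt{M} = 3 M^{\frac{3}{2}}$)
$I{\left(X \right)} = -64$ ($I{\left(X \right)} = 51 - 115 = -64$)
$q = -3666$
$I{\left(F{\left(c{\left(h - 6 \right)} \right)} \right)} - q = -64 - -3666 = -64 + 3666 = 3602$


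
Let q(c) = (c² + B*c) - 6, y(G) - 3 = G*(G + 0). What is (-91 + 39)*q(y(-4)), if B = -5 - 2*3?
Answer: -7592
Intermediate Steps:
B = -11 (B = -5 - 6 = -11)
y(G) = 3 + G² (y(G) = 3 + G*(G + 0) = 3 + G*G = 3 + G²)
q(c) = -6 + c² - 11*c (q(c) = (c² - 11*c) - 6 = -6 + c² - 11*c)
(-91 + 39)*q(y(-4)) = (-91 + 39)*(-6 + (3 + (-4)²)² - 11*(3 + (-4)²)) = -52*(-6 + (3 + 16)² - 11*(3 + 16)) = -52*(-6 + 19² - 11*19) = -52*(-6 + 361 - 209) = -52*146 = -7592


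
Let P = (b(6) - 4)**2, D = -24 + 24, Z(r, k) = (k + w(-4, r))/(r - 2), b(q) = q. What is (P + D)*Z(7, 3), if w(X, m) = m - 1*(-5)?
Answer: 12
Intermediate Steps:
w(X, m) = 5 + m (w(X, m) = m + 5 = 5 + m)
Z(r, k) = (5 + k + r)/(-2 + r) (Z(r, k) = (k + (5 + r))/(r - 2) = (5 + k + r)/(-2 + r))
D = 0
P = 4 (P = (6 - 4)**2 = 2**2 = 4)
(P + D)*Z(7, 3) = (4 + 0)*((5 + 3 + 7)/(-2 + 7)) = 4*(15/5) = 4*((1/5)*15) = 4*3 = 12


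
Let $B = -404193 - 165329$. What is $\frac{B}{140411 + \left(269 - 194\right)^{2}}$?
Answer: $- \frac{284761}{73018} \approx -3.8999$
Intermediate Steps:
$B = -569522$ ($B = -404193 - 165329 = -569522$)
$\frac{B}{140411 + \left(269 - 194\right)^{2}} = - \frac{569522}{140411 + \left(269 - 194\right)^{2}} = - \frac{569522}{140411 + 75^{2}} = - \frac{569522}{140411 + 5625} = - \frac{569522}{146036} = \left(-569522\right) \frac{1}{146036} = - \frac{284761}{73018}$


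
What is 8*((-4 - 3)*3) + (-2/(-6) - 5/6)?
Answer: -337/2 ≈ -168.50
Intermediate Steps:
8*((-4 - 3)*3) + (-2/(-6) - 5/6) = 8*(-7*3) + (-2*(-1/6) - 5*1/6) = 8*(-21) + (1/3 - 5/6) = -168 - 1/2 = -337/2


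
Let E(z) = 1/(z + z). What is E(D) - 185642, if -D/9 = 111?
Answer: -370912717/1998 ≈ -1.8564e+5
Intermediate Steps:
D = -999 (D = -9*111 = -999)
E(z) = 1/(2*z)
E(D) - 185642 = (1/2)/(-999) - 185642 = (1/2)*(-1/999) - 185642 = -1/1998 - 185642 = -370912717/1998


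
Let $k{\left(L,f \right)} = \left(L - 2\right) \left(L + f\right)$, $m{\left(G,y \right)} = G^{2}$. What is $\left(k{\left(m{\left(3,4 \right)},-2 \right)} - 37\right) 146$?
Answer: $1752$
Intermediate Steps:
$k{\left(L,f \right)} = \left(-2 + L\right) \left(L + f\right)$
$\left(k{\left(m{\left(3,4 \right)},-2 \right)} - 37\right) 146 = \left(\left(\left(3^{2}\right)^{2} - 2 \cdot 3^{2} - -4 + 3^{2} \left(-2\right)\right) - 37\right) 146 = \left(\left(9^{2} - 18 + 4 + 9 \left(-2\right)\right) - 37\right) 146 = \left(\left(81 - 18 + 4 - 18\right) - 37\right) 146 = \left(49 - 37\right) 146 = 12 \cdot 146 = 1752$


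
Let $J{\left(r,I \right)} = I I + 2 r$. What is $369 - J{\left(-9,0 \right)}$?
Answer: $387$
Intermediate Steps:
$J{\left(r,I \right)} = I^{2} + 2 r$
$369 - J{\left(-9,0 \right)} = 369 - \left(0^{2} + 2 \left(-9\right)\right) = 369 - \left(0 - 18\right) = 369 - -18 = 369 + 18 = 387$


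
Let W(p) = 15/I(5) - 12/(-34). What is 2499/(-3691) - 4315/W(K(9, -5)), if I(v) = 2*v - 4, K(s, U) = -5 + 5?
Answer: -541749013/358027 ≈ -1513.2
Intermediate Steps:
K(s, U) = 0
I(v) = -4 + 2*v
W(p) = 97/34 (W(p) = 15/(-4 + 2*5) - 12/(-34) = 15/(-4 + 10) - 12*(-1/34) = 15/6 + 6/17 = 15*(1/6) + 6/17 = 5/2 + 6/17 = 97/34)
2499/(-3691) - 4315/W(K(9, -5)) = 2499/(-3691) - 4315/97/34 = 2499*(-1/3691) - 4315*34/97 = -2499/3691 - 146710/97 = -541749013/358027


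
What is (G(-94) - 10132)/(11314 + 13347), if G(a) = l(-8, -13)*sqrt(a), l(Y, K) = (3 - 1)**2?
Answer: -10132/24661 + 4*I*sqrt(94)/24661 ≈ -0.41085 + 0.0015726*I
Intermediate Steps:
l(Y, K) = 4 (l(Y, K) = 2**2 = 4)
G(a) = 4*sqrt(a)
(G(-94) - 10132)/(11314 + 13347) = (4*sqrt(-94) - 10132)/(11314 + 13347) = (4*(I*sqrt(94)) - 10132)/24661 = (4*I*sqrt(94) - 10132)*(1/24661) = (-10132 + 4*I*sqrt(94))*(1/24661) = -10132/24661 + 4*I*sqrt(94)/24661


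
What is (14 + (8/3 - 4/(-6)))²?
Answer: 2704/9 ≈ 300.44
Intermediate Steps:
(14 + (8/3 - 4/(-6)))² = (14 + (8*(⅓) - 4*(-⅙)))² = (14 + (8/3 + ⅔))² = (14 + 10/3)² = (52/3)² = 2704/9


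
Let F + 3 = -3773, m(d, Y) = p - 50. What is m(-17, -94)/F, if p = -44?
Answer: 47/1888 ≈ 0.024894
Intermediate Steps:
m(d, Y) = -94 (m(d, Y) = -44 - 50 = -94)
F = -3776 (F = -3 - 3773 = -3776)
m(-17, -94)/F = -94/(-3776) = -94*(-1/3776) = 47/1888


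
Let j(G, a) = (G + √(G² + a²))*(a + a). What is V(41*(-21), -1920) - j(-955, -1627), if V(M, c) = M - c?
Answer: -3106511 + 3254*√3559154 ≈ 3.0324e+6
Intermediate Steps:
j(G, a) = 2*a*(G + √(G² + a²)) (j(G, a) = (G + √(G² + a²))*(2*a) = 2*a*(G + √(G² + a²)))
V(41*(-21), -1920) - j(-955, -1627) = (41*(-21) - 1*(-1920)) - 2*(-1627)*(-955 + √((-955)² + (-1627)²)) = (-861 + 1920) - 2*(-1627)*(-955 + √(912025 + 2647129)) = 1059 - 2*(-1627)*(-955 + √3559154) = 1059 - (3107570 - 3254*√3559154) = 1059 + (-3107570 + 3254*√3559154) = -3106511 + 3254*√3559154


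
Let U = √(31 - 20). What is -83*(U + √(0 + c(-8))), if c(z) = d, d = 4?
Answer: -166 - 83*√11 ≈ -441.28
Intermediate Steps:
U = √11 ≈ 3.3166
c(z) = 4
-83*(U + √(0 + c(-8))) = -83*(√11 + √(0 + 4)) = -83*(√11 + √4) = -83*(√11 + 2) = -83*(2 + √11) = -166 - 83*√11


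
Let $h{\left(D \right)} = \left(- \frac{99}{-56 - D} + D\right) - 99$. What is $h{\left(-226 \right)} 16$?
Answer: $- \frac{442792}{85} \approx -5209.3$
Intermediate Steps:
$h{\left(D \right)} = -99 + D - \frac{99}{-56 - D}$ ($h{\left(D \right)} = \left(D - \frac{99}{-56 - D}\right) - 99 = -99 + D - \frac{99}{-56 - D}$)
$h{\left(-226 \right)} 16 = \frac{-5445 + \left(-226\right)^{2} - -9718}{56 - 226} \cdot 16 = \frac{-5445 + 51076 + 9718}{-170} \cdot 16 = \left(- \frac{1}{170}\right) 55349 \cdot 16 = \left(- \frac{55349}{170}\right) 16 = - \frac{442792}{85}$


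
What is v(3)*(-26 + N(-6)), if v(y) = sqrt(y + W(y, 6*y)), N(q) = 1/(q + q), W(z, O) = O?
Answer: -313*sqrt(21)/12 ≈ -119.53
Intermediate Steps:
N(q) = 1/(2*q)
v(y) = sqrt(7)*sqrt(y) (v(y) = sqrt(y + 6*y) = sqrt(7*y) = sqrt(7)*sqrt(y))
v(3)*(-26 + N(-6)) = (sqrt(7)*sqrt(3))*(-26 + (1/2)/(-6)) = sqrt(21)*(-26 + (1/2)*(-1/6)) = sqrt(21)*(-26 - 1/12) = sqrt(21)*(-313/12) = -313*sqrt(21)/12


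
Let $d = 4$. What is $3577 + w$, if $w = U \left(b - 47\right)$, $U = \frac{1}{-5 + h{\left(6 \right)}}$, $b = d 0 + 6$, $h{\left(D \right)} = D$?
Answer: $3536$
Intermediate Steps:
$b = 6$ ($b = 4 \cdot 0 + 6 = 0 + 6 = 6$)
$U = 1$ ($U = \frac{1}{-5 + 6} = 1^{-1} = 1$)
$w = -41$ ($w = 1 \left(6 - 47\right) = 1 \left(-41\right) = -41$)
$3577 + w = 3577 - 41 = 3536$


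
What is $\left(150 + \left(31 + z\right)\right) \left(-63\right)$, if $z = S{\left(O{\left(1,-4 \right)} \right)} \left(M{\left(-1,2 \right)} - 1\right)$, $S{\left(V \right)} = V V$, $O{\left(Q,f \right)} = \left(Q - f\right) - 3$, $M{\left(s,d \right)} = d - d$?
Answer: $-11151$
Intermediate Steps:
$M{\left(s,d \right)} = 0$
$O{\left(Q,f \right)} = -3 + Q - f$ ($O{\left(Q,f \right)} = \left(Q - f\right) - 3 = -3 + Q - f$)
$S{\left(V \right)} = V^{2}$
$z = -4$ ($z = \left(-3 + 1 - -4\right)^{2} \left(0 - 1\right) = \left(-3 + 1 + 4\right)^{2} \left(-1\right) = 2^{2} \left(-1\right) = 4 \left(-1\right) = -4$)
$\left(150 + \left(31 + z\right)\right) \left(-63\right) = \left(150 + \left(31 - 4\right)\right) \left(-63\right) = \left(150 + 27\right) \left(-63\right) = 177 \left(-63\right) = -11151$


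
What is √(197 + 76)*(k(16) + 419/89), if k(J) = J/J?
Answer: 508*√273/89 ≈ 94.309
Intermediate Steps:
k(J) = 1
√(197 + 76)*(k(16) + 419/89) = √(197 + 76)*(1 + 419/89) = √273*(1 + 419*(1/89)) = √273*(1 + 419/89) = √273*(508/89) = 508*√273/89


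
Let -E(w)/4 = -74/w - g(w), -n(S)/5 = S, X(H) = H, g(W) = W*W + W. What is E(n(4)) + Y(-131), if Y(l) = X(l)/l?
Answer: 7531/5 ≈ 1506.2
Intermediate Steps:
g(W) = W + W**2 (g(W) = W**2 + W = W + W**2)
n(S) = -5*S
E(w) = 296/w + 4*w*(1 + w) (E(w) = -4*(-74/w - w*(1 + w)) = 296/w + 4*w*(1 + w))
Y(l) = 1 (Y(l) = l/l = 1)
E(n(4)) + Y(-131) = 4*(74 + (-5*4)**2*(1 - 5*4))/((-5*4)) + 1 = 4*(74 + (-20)**2*(1 - 20))/(-20) + 1 = 4*(-1/20)*(74 + 400*(-19)) + 1 = 4*(-1/20)*(74 - 7600) + 1 = 4*(-1/20)*(-7526) + 1 = 7526/5 + 1 = 7531/5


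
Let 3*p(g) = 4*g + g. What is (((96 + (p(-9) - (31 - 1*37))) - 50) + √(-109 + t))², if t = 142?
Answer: (37 + √33)² ≈ 1827.1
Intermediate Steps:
p(g) = 5*g/3 (p(g) = (4*g + g)/3 = (5*g)/3 = 5*g/3)
(((96 + (p(-9) - (31 - 1*37))) - 50) + √(-109 + t))² = (((96 + ((5/3)*(-9) - (31 - 1*37))) - 50) + √(-109 + 142))² = (((96 + (-15 - (31 - 37))) - 50) + √33)² = (((96 + (-15 - 1*(-6))) - 50) + √33)² = (((96 + (-15 + 6)) - 50) + √33)² = (((96 - 9) - 50) + √33)² = ((87 - 50) + √33)² = (37 + √33)²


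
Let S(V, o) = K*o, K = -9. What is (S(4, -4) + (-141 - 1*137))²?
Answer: 58564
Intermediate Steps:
S(V, o) = -9*o
(S(4, -4) + (-141 - 1*137))² = (-9*(-4) + (-141 - 1*137))² = (36 + (-141 - 137))² = (36 - 278)² = (-242)² = 58564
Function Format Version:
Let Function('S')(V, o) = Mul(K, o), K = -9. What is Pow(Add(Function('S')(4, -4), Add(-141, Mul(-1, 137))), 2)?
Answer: 58564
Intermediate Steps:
Function('S')(V, o) = Mul(-9, o)
Pow(Add(Function('S')(4, -4), Add(-141, Mul(-1, 137))), 2) = Pow(Add(Mul(-9, -4), Add(-141, Mul(-1, 137))), 2) = Pow(Add(36, Add(-141, -137)), 2) = Pow(Add(36, -278), 2) = Pow(-242, 2) = 58564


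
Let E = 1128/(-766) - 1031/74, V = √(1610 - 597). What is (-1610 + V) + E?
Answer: -46067229/28342 + √1013 ≈ -1593.6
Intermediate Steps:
V = √1013 ≈ 31.828
E = -436609/28342 (E = 1128*(-1/766) - 1031*1/74 = -564/383 - 1031/74 = -436609/28342 ≈ -15.405)
(-1610 + V) + E = (-1610 + √1013) - 436609/28342 = -46067229/28342 + √1013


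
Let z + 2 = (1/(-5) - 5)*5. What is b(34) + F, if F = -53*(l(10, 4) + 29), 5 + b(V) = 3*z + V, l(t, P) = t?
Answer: -2122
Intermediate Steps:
z = -28 (z = -2 + (1/(-5) - 5)*5 = -2 + (-⅕ - 5)*5 = -2 - 26/5*5 = -2 - 26 = -28)
b(V) = -89 + V (b(V) = -5 + (3*(-28) + V) = -5 + (-84 + V) = -89 + V)
F = -2067 (F = -53*(10 + 29) = -53*39 = -2067)
b(34) + F = (-89 + 34) - 2067 = -55 - 2067 = -2122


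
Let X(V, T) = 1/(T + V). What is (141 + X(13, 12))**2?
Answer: 12432676/625 ≈ 19892.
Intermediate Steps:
(141 + X(13, 12))**2 = (141 + 1/(12 + 13))**2 = (141 + 1/25)**2 = (3526/25)**2 = 12432676/625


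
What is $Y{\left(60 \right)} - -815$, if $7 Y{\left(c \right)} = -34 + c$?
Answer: $\frac{5731}{7} \approx 818.71$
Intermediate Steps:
$Y{\left(c \right)} = - \frac{34}{7} + \frac{c}{7}$ ($Y{\left(c \right)} = \frac{-34 + c}{7} = - \frac{34}{7} + \frac{c}{7}$)
$Y{\left(60 \right)} - -815 = \left(- \frac{34}{7} + \frac{1}{7} \cdot 60\right) - -815 = \left(- \frac{34}{7} + \frac{60}{7}\right) + 815 = \frac{26}{7} + 815 = \frac{5731}{7}$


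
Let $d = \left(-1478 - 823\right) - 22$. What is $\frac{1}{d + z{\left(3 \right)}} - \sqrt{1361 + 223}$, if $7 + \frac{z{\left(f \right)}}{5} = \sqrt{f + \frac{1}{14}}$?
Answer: $- \frac{33012}{77841221} - 12 \sqrt{11} - \frac{5 \sqrt{602}}{77841221} \approx -39.8$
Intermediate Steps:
$z{\left(f \right)} = -35 + 5 \sqrt{\frac{1}{14} + f}$ ($z{\left(f \right)} = -35 + 5 \sqrt{f + \frac{1}{14}} = -35 + 5 \sqrt{\frac{1}{14} + f}$)
$d = -2323$ ($d = -2301 - 22 = -2323$)
$\frac{1}{d + z{\left(3 \right)}} - \sqrt{1361 + 223} = \frac{1}{-2323 - \left(35 - \frac{5 \sqrt{14 + 196 \cdot 3}}{14}\right)} - \sqrt{1361 + 223} = \frac{1}{-2323 - \left(35 - \frac{5 \sqrt{14 + 588}}{14}\right)} - \sqrt{1584} = \frac{1}{-2323 - \left(35 - \frac{5 \sqrt{602}}{14}\right)} - 12 \sqrt{11} = \frac{1}{-2358 + \frac{5 \sqrt{602}}{14}} - 12 \sqrt{11}$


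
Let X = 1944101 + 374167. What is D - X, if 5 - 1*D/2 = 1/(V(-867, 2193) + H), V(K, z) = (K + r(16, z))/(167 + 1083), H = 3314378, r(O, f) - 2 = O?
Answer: -9604477173706458/4142971651 ≈ -2.3183e+6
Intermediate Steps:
r(O, f) = 2 + O
X = 2318268
V(K, z) = 9/625 + K/1250 (V(K, z) = (K + (2 + 16))/(167 + 1083) = (K + 18)/1250 = (18 + K)*(1/1250) = 9/625 + K/1250)
D = 41429714010/4142971651 (D = 10 - 2/((9/625 + (1/1250)*(-867)) + 3314378) = 10 - 2/((9/625 - 867/1250) + 3314378) = 10 - 2/(-849/1250 + 3314378) = 10 - 2/4142971651/1250 = 10 - 2*1250/4142971651 = 10 - 2500/4142971651 = 41429714010/4142971651 ≈ 10.000)
D - X = 41429714010/4142971651 - 1*2318268 = 41429714010/4142971651 - 2318268 = -9604477173706458/4142971651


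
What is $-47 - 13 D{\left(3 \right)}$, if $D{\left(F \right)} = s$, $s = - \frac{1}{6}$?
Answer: $- \frac{269}{6} \approx -44.833$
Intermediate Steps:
$s = - \frac{1}{6}$ ($s = \left(-1\right) \frac{1}{6} = - \frac{1}{6} \approx -0.16667$)
$D{\left(F \right)} = - \frac{1}{6}$
$-47 - 13 D{\left(3 \right)} = -47 - - \frac{13}{6} = -47 + \frac{13}{6} = - \frac{269}{6}$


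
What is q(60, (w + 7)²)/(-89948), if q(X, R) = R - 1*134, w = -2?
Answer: 109/89948 ≈ 0.0012118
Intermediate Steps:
q(X, R) = -134 + R (q(X, R) = R - 134 = -134 + R)
q(60, (w + 7)²)/(-89948) = (-134 + (-2 + 7)²)/(-89948) = (-134 + 5²)*(-1/89948) = (-134 + 25)*(-1/89948) = -109*(-1/89948) = 109/89948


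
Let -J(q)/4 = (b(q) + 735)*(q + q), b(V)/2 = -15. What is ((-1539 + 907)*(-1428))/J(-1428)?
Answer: 79/705 ≈ 0.11206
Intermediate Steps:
b(V) = -30 (b(V) = 2*(-15) = -30)
J(q) = -5640*q (J(q) = -4*(-30 + 735)*(q + q) = -2820*2*q = -5640*q)
((-1539 + 907)*(-1428))/J(-1428) = ((-1539 + 907)*(-1428))/((-5640*(-1428))) = -632*(-1428)/8053920 = 902496*(1/8053920) = 79/705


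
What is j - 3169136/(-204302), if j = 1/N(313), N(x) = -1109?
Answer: 1757183761/113285459 ≈ 15.511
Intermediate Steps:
j = -1/1109 (j = 1/(-1109) = -1/1109 ≈ -0.00090171)
j - 3169136/(-204302) = -1/1109 - 3169136/(-204302) = -1/1109 - 3169136*(-1)/204302 = -1/1109 - 1*(-1584568/102151) = -1/1109 + 1584568/102151 = 1757183761/113285459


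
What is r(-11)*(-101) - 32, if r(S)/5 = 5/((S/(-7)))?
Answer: -18027/11 ≈ -1638.8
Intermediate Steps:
r(S) = -175/S (r(S) = 5*(5/((S/(-7)))) = 5*(5/((S*(-⅐)))) = 5*(5/((-S/7))) = 5*(5*(-7/S)) = 5*(-35/S) = -175/S)
r(-11)*(-101) - 32 = -175/(-11)*(-101) - 32 = -175*(-1/11)*(-101) - 32 = (175/11)*(-101) - 32 = -17675/11 - 32 = -18027/11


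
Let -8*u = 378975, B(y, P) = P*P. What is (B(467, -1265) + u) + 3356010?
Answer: 39270905/8 ≈ 4.9089e+6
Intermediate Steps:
B(y, P) = P**2
u = -378975/8 (u = -1/8*378975 = -378975/8 ≈ -47372.)
(B(467, -1265) + u) + 3356010 = ((-1265)**2 - 378975/8) + 3356010 = (1600225 - 378975/8) + 3356010 = 12422825/8 + 3356010 = 39270905/8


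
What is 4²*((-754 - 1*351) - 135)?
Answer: -19840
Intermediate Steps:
4²*((-754 - 1*351) - 135) = 16*((-754 - 351) - 135) = 16*(-1105 - 135) = 16*(-1240) = -19840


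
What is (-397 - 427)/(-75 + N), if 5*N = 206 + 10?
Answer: 4120/159 ≈ 25.912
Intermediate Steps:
N = 216/5 (N = (206 + 10)/5 = (⅕)*216 = 216/5 ≈ 43.200)
(-397 - 427)/(-75 + N) = (-397 - 427)/(-75 + 216/5) = -824/(-159/5) = -824*(-5/159) = 4120/159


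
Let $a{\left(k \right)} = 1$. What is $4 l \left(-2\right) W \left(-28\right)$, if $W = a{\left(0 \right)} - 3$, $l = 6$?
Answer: $-2688$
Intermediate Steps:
$W = -2$ ($W = 1 - 3 = -2$)
$4 l \left(-2\right) W \left(-28\right) = 4 \cdot 6 \left(-2\right) \left(-2\right) \left(-28\right) = 24 \left(-2\right) \left(-2\right) \left(-28\right) = \left(-48\right) \left(-2\right) \left(-28\right) = 96 \left(-28\right) = -2688$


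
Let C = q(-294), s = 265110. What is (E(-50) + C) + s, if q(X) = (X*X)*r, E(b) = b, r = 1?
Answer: 351496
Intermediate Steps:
q(X) = X² (q(X) = (X*X)*1 = X²*1 = X²)
C = 86436 (C = (-294)² = 86436)
(E(-50) + C) + s = (-50 + 86436) + 265110 = 86386 + 265110 = 351496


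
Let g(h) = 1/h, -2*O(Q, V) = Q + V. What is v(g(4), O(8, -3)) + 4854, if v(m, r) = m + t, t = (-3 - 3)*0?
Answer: 19417/4 ≈ 4854.3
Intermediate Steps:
O(Q, V) = -Q/2 - V/2 (O(Q, V) = -(Q + V)/2 = -Q/2 - V/2)
t = 0 (t = -6*0 = 0)
v(m, r) = m (v(m, r) = m + 0 = m)
v(g(4), O(8, -3)) + 4854 = 1/4 + 4854 = 19417/4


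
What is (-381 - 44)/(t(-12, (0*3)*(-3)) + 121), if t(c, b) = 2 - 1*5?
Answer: -425/118 ≈ -3.6017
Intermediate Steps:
t(c, b) = -3 (t(c, b) = 2 - 5 = -3)
(-381 - 44)/(t(-12, (0*3)*(-3)) + 121) = (-381 - 44)/(-3 + 121) = -425/118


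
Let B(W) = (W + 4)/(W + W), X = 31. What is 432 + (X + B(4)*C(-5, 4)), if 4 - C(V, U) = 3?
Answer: 464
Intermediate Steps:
C(V, U) = 1 (C(V, U) = 4 - 1*3 = 4 - 3 = 1)
B(W) = (4 + W)/(2*W) (B(W) = (4 + W)/((2*W)) = (4 + W)*(1/(2*W)) = (4 + W)/(2*W))
432 + (X + B(4)*C(-5, 4)) = 432 + (31 + ((1/2)*(4 + 4)/4)*1) = 432 + (31 + ((1/2)*(1/4)*8)*1) = 432 + (31 + 1*1) = 432 + (31 + 1) = 432 + 32 = 464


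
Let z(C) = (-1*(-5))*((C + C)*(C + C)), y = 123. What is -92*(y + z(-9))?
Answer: -160356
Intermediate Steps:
z(C) = 20*C**2 (z(C) = 5*((2*C)*(2*C)) = 5*(4*C**2) = 20*C**2)
-92*(y + z(-9)) = -92*(123 + 20*(-9)**2) = -92*(123 + 20*81) = -92*(123 + 1620) = -92*1743 = -160356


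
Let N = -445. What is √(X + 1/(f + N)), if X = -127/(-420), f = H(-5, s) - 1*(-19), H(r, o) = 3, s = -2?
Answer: √29226715/9870 ≈ 0.54774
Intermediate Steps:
f = 22 (f = 3 - 1*(-19) = 3 + 19 = 22)
X = 127/420 (X = -127*(-1/420) = 127/420 ≈ 0.30238)
√(X + 1/(f + N)) = √(127/420 + 1/(22 - 445)) = √(127/420 + 1/(-423)) = √(127/420 - 1/423) = √(17767/59220) = √29226715/9870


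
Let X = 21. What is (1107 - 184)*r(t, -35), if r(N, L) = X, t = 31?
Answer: 19383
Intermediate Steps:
r(N, L) = 21
(1107 - 184)*r(t, -35) = (1107 - 184)*21 = 923*21 = 19383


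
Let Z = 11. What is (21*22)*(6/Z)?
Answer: 252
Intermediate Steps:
(21*22)*(6/Z) = (21*22)*(6/11) = 462*(6*(1/11)) = 462*(6/11) = 252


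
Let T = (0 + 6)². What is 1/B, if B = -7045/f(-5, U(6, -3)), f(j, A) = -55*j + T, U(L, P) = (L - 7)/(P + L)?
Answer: -311/7045 ≈ -0.044145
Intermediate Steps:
U(L, P) = (-7 + L)/(L + P)
T = 36 (T = 6² = 36)
f(j, A) = 36 - 55*j (f(j, A) = -55*j + 36 = 36 - 55*j)
B = -7045/311 (B = -7045/(36 - 55*(-5)) = -7045/(36 + 275) = -7045/311 ≈ -22.653)
1/B = 1/(-7045/311) = -311/7045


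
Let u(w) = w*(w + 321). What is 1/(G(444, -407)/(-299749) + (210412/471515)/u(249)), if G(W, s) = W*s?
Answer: 10029919865944275/6046713122771594 ≈ 1.6587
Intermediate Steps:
u(w) = w*(321 + w)
1/(G(444, -407)/(-299749) + (210412/471515)/u(249)) = 1/((444*(-407))/(-299749) + (210412/471515)/((249*(321 + 249)))) = 1/(-180708*(-1/299749) + (210412*(1/471515))/((249*570))) = 1/(180708/299749 + (210412/471515)/141930) = 1/(180708/299749 + (210412/471515)*(1/141930)) = 1/(180708/299749 + 105206/33461061975) = 1/(6046713122771594/10029919865944275) = 10029919865944275/6046713122771594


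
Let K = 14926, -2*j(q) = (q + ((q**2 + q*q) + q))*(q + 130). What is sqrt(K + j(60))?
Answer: I*sqrt(680474) ≈ 824.91*I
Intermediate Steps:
j(q) = -(130 + q)*(2*q + 2*q**2)/2 (j(q) = -(q + ((q**2 + q*q) + q))*(q + 130)/2 = -(q + ((q**2 + q**2) + q))*(130 + q)/2 = -(q + (2*q**2 + q))*(130 + q)/2 = -(q + (q + 2*q**2))*(130 + q)/2 = -(2*q + 2*q**2)*(130 + q)/2 = -(130 + q)*(2*q + 2*q**2)/2)
sqrt(K + j(60)) = sqrt(14926 - 1*60*(130 + 60**2 + 131*60)) = sqrt(14926 - 1*60*(130 + 3600 + 7860)) = sqrt(14926 - 1*60*11590) = sqrt(14926 - 695400) = sqrt(-680474) = I*sqrt(680474)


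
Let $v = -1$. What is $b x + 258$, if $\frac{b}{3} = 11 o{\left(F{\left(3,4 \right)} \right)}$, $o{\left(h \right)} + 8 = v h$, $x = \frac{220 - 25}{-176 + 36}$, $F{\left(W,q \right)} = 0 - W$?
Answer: $\frac{13659}{28} \approx 487.82$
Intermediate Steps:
$F{\left(W,q \right)} = - W$
$x = - \frac{39}{28}$ ($x = \frac{195}{-140} = 195 \left(- \frac{1}{140}\right) = - \frac{39}{28} \approx -1.3929$)
$o{\left(h \right)} = -8 - h$
$b = -165$ ($b = 3 \cdot 11 \left(-8 - \left(-1\right) 3\right) = 3 \cdot 11 \left(-8 - -3\right) = 3 \cdot 11 \left(-8 + 3\right) = 3 \cdot 11 \left(-5\right) = 3 \left(-55\right) = -165$)
$b x + 258 = \left(-165\right) \left(- \frac{39}{28}\right) + 258 = \frac{6435}{28} + 258 = \frac{13659}{28}$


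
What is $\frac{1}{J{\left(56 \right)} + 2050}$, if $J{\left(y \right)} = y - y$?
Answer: $\frac{1}{2050} \approx 0.0004878$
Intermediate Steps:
$J{\left(y \right)} = 0$
$\frac{1}{J{\left(56 \right)} + 2050} = \frac{1}{0 + 2050} = \frac{1}{2050}$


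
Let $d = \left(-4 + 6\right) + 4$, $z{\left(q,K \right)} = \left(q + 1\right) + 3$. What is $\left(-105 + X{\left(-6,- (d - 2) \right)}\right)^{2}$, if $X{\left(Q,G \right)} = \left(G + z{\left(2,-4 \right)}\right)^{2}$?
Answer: $10201$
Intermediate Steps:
$z{\left(q,K \right)} = 4 + q$ ($z{\left(q,K \right)} = \left(1 + q\right) + 3 = 4 + q$)
$d = 6$ ($d = 2 + 4 = 6$)
$X{\left(Q,G \right)} = \left(6 + G\right)^{2}$ ($X{\left(Q,G \right)} = \left(G + \left(4 + 2\right)\right)^{2} = \left(G + 6\right)^{2} = \left(6 + G\right)^{2}$)
$\left(-105 + X{\left(-6,- (d - 2) \right)}\right)^{2} = \left(-105 + \left(6 - \left(6 - 2\right)\right)^{2}\right)^{2} = \left(-105 + \left(6 - 4\right)^{2}\right)^{2} = \left(-105 + 2^{2}\right)^{2} = \left(-105 + 4\right)^{2} = \left(-101\right)^{2} = 10201$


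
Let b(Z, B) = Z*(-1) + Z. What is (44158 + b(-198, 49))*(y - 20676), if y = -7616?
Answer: -1249318136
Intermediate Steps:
b(Z, B) = 0 (b(Z, B) = -Z + Z = 0)
(44158 + b(-198, 49))*(y - 20676) = (44158 + 0)*(-7616 - 20676) = 44158*(-28292) = -1249318136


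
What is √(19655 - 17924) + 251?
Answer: 251 + √1731 ≈ 292.61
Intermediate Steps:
√(19655 - 17924) + 251 = √1731 + 251 = 251 + √1731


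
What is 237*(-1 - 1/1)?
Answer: -474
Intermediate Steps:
237*(-1 - 1/1) = 237*(-1 - 1*1) = 237*(-1 - 1) = 237*(-2) = -474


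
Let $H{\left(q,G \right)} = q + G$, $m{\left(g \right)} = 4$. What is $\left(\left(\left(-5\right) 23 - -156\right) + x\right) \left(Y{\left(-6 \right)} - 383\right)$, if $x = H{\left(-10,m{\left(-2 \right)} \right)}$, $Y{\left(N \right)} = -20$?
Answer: $-14105$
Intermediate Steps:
$H{\left(q,G \right)} = G + q$
$x = -6$ ($x = 4 - 10 = -6$)
$\left(\left(\left(-5\right) 23 - -156\right) + x\right) \left(Y{\left(-6 \right)} - 383\right) = \left(\left(\left(-5\right) 23 - -156\right) - 6\right) \left(-20 - 383\right) = \left(\left(-115 + 156\right) - 6\right) \left(-403\right) = \left(41 - 6\right) \left(-403\right) = 35 \left(-403\right) = -14105$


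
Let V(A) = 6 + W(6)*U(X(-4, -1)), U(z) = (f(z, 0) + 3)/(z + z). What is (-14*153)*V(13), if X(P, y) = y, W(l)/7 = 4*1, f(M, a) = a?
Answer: 77112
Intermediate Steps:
W(l) = 28 (W(l) = 7*(4*1) = 7*4 = 28)
U(z) = 3/(2*z) (U(z) = (0 + 3)/(z + z) = 3/((2*z)) = 3*(1/(2*z)) = 3/(2*z))
V(A) = -36 (V(A) = 6 + 28*((3/2)/(-1)) = 6 + 28*((3/2)*(-1)) = 6 + 28*(-3/2) = 6 - 42 = -36)
(-14*153)*V(13) = -14*153*(-36) = -2142*(-36) = 77112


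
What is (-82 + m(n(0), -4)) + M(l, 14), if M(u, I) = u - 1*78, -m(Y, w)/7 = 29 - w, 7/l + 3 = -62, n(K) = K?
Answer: -25422/65 ≈ -391.11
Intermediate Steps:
l = -7/65 (l = 7/(-3 - 62) = 7/(-65) = 7*(-1/65) = -7/65 ≈ -0.10769)
m(Y, w) = -203 + 7*w (m(Y, w) = -7*(29 - w) = -203 + 7*w)
M(u, I) = -78 + u (M(u, I) = u - 78 = -78 + u)
(-82 + m(n(0), -4)) + M(l, 14) = (-82 + (-203 + 7*(-4))) + (-78 - 7/65) = (-82 + (-203 - 28)) - 5077/65 = (-82 - 231) - 5077/65 = -313 - 5077/65 = -25422/65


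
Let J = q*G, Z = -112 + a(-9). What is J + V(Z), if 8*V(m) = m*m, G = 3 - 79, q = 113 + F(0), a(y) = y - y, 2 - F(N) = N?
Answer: -7172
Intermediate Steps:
F(N) = 2 - N
a(y) = 0
q = 115 (q = 113 + (2 - 1*0) = 113 + (2 + 0) = 113 + 2 = 115)
G = -76
Z = -112 (Z = -112 + 0 = -112)
V(m) = m²/8 (V(m) = (m*m)/8 = m²/8)
J = -8740 (J = 115*(-76) = -8740)
J + V(Z) = -8740 + (⅛)*(-112)² = -8740 + (⅛)*12544 = -8740 + 1568 = -7172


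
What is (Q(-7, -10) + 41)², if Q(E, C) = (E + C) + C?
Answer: 196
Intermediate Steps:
Q(E, C) = E + 2*C (Q(E, C) = (C + E) + C = E + 2*C)
(Q(-7, -10) + 41)² = ((-7 + 2*(-10)) + 41)² = ((-7 - 20) + 41)² = (-27 + 41)² = 14² = 196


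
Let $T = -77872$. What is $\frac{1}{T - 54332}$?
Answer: $- \frac{1}{132204} \approx -7.5641 \cdot 10^{-6}$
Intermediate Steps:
$\frac{1}{T - 54332} = \frac{1}{-77872 - 54332} = \frac{1}{-132204} = - \frac{1}{132204}$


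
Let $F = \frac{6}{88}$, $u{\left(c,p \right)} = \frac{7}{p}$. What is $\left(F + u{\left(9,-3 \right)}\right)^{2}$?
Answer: $\frac{89401}{17424} \approx 5.1309$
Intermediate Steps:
$F = \frac{3}{44}$ ($F = 6 \cdot \frac{1}{88} = \frac{3}{44} \approx 0.068182$)
$\left(F + u{\left(9,-3 \right)}\right)^{2} = \left(\frac{3}{44} + \frac{7}{-3}\right)^{2} = \left(\frac{3}{44} + 7 \left(- \frac{1}{3}\right)\right)^{2} = \left(\frac{3}{44} - \frac{7}{3}\right)^{2} = \left(- \frac{299}{132}\right)^{2} = \frac{89401}{17424}$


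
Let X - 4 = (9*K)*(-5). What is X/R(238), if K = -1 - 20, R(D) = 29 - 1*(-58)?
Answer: 949/87 ≈ 10.908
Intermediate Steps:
R(D) = 87 (R(D) = 29 + 58 = 87)
K = -21
X = 949 (X = 4 + (9*(-21))*(-5) = 4 - 189*(-5) = 4 + 945 = 949)
X/R(238) = 949/87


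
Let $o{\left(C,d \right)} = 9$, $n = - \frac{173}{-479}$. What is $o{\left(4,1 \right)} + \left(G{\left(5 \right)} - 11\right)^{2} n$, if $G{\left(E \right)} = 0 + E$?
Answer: $\frac{10539}{479} \approx 22.002$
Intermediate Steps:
$G{\left(E \right)} = E$
$n = \frac{173}{479}$ ($n = \left(-173\right) \left(- \frac{1}{479}\right) = \frac{173}{479} \approx 0.36117$)
$o{\left(4,1 \right)} + \left(G{\left(5 \right)} - 11\right)^{2} n = 9 + \left(5 - 11\right)^{2} \cdot \frac{173}{479} = 9 + \left(-6\right)^{2} \cdot \frac{173}{479} = 9 + 36 \cdot \frac{173}{479} = 9 + \frac{6228}{479} = \frac{10539}{479}$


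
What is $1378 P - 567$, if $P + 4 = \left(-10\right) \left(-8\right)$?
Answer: $104161$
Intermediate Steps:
$P = 76$ ($P = -4 - -80 = -4 + 80 = 76$)
$1378 P - 567 = 1378 \cdot 76 - 567 = 104728 - 567 = 104161$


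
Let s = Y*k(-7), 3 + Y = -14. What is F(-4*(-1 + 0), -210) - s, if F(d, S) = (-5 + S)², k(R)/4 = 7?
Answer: 46701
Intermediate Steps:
Y = -17 (Y = -3 - 14 = -17)
k(R) = 28 (k(R) = 4*7 = 28)
s = -476 (s = -17*28 = -476)
F(-4*(-1 + 0), -210) - s = (-5 - 210)² - 1*(-476) = (-215)² + 476 = 46225 + 476 = 46701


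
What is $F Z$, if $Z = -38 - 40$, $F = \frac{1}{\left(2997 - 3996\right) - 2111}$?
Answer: $\frac{39}{1555} \approx 0.02508$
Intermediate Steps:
$F = - \frac{1}{3110}$ ($F = \frac{1}{\left(2997 - 3996\right) - 2111} = \frac{1}{-999 - 2111} = \frac{1}{-3110} = - \frac{1}{3110} \approx -0.00032154$)
$Z = -78$ ($Z = -38 - 40 = -78$)
$F Z = \left(- \frac{1}{3110}\right) \left(-78\right) = \frac{39}{1555}$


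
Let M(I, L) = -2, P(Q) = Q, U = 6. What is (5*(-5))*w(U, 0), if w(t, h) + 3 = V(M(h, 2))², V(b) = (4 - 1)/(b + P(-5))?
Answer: 3450/49 ≈ 70.408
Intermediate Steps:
V(b) = 3/(-5 + b) (V(b) = (4 - 1)/(b - 5) = 3/(-5 + b))
w(t, h) = -138/49 (w(t, h) = -3 + (3/(-5 - 2))² = -3 + (3/(-7))² = -3 + (3*(-⅐))² = -3 + (-3/7)² = -3 + 9/49 = -138/49)
(5*(-5))*w(U, 0) = (5*(-5))*(-138/49) = -25*(-138/49) = 3450/49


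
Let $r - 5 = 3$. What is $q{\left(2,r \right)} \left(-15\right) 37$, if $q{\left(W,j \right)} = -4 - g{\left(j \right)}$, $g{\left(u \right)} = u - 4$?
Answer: $4440$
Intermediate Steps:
$g{\left(u \right)} = -4 + u$
$r = 8$ ($r = 5 + 3 = 8$)
$q{\left(W,j \right)} = - j$ ($q{\left(W,j \right)} = -4 - \left(-4 + j\right) = - j$)
$q{\left(2,r \right)} \left(-15\right) 37 = \left(-1\right) 8 \left(-15\right) 37 = \left(-8\right) \left(-15\right) 37 = 120 \cdot 37 = 4440$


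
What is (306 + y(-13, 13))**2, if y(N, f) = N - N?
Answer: 93636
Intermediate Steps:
y(N, f) = 0
(306 + y(-13, 13))**2 = (306 + 0)**2 = 306**2 = 93636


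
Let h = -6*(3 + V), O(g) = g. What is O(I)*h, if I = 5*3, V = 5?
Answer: -720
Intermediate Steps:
I = 15
h = -48 (h = -6*(3 + 5) = -6*8 = -48)
O(I)*h = 15*(-48) = -720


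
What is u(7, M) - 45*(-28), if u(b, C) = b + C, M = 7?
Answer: 1274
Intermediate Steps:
u(b, C) = C + b
u(7, M) - 45*(-28) = (7 + 7) - 45*(-28) = 14 + 1260 = 1274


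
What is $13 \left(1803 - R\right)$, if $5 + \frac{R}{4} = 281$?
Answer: $9087$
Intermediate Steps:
$R = 1104$ ($R = -20 + 4 \cdot 281 = -20 + 1124 = 1104$)
$13 \left(1803 - R\right) = 13 \left(1803 - 1104\right) = 13 \cdot 699 = 9087$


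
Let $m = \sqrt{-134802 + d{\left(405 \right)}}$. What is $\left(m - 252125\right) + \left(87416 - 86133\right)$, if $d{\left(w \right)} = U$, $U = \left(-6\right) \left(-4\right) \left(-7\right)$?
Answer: $-250842 + i \sqrt{134970} \approx -2.5084 \cdot 10^{5} + 367.38 i$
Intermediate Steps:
$U = -168$ ($U = 24 \left(-7\right) = -168$)
$d{\left(w \right)} = -168$
$m = i \sqrt{134970}$ ($m = \sqrt{-134802 - 168} = \sqrt{-134970} = i \sqrt{134970} \approx 367.38 i$)
$\left(m - 252125\right) + \left(87416 - 86133\right) = \left(i \sqrt{134970} - 252125\right) + \left(87416 - 86133\right) = \left(-252125 + i \sqrt{134970}\right) + 1283 = -250842 + i \sqrt{134970}$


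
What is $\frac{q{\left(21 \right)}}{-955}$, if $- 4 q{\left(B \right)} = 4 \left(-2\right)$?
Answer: $- \frac{2}{955} \approx -0.0020942$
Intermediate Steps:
$q{\left(B \right)} = 2$ ($q{\left(B \right)} = - \frac{4 \left(-2\right)}{4} = \left(- \frac{1}{4}\right) \left(-8\right) = 2$)
$\frac{q{\left(21 \right)}}{-955} = \frac{2}{-955} = 2 \left(- \frac{1}{955}\right) = - \frac{2}{955}$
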